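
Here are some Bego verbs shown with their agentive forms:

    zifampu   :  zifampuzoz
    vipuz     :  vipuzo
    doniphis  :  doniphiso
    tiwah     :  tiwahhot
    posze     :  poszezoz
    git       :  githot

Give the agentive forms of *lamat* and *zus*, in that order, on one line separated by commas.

lamathot, zuso

Looking at the final sound of each stem: -o when the stem ends in a sibilant (*vipuz*, *doniphis*); -hot when the stem ends in a non-sibilant consonant (*tiwah*, *git*); -zoz when the stem ends in a vowel (*zifampu*, *posze*).
*lamat*: final sound = /t/, a non-sibilant consonant → -hot → *lamathot*.
*zus*: final sound = /s/, a sibilant → -o → *zuso*.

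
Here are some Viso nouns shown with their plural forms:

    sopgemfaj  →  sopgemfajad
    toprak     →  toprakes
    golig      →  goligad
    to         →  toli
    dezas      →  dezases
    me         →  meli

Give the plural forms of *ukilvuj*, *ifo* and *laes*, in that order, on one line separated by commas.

ukilvujad, ifoli, laeses

The suffix is conditioned by the final sound: -es when the stem ends in a voiceless consonant (*toprak*, *dezas*); -ad when the stem ends in a voiced consonant (*sopgemfaj*, *golig*); -li when the stem ends in a vowel (*to*, *me*).
*ukilvuj* — final sound /j/ (a voiced consonant) → -ad → *ukilvujad*.
The final sound of *ifo* is /o/, which is a vowel, so the suffix is -li, giving *ifoli*.
The final sound of *laes* is /s/, which is a voiceless consonant, so the suffix is -es, giving *laeses*.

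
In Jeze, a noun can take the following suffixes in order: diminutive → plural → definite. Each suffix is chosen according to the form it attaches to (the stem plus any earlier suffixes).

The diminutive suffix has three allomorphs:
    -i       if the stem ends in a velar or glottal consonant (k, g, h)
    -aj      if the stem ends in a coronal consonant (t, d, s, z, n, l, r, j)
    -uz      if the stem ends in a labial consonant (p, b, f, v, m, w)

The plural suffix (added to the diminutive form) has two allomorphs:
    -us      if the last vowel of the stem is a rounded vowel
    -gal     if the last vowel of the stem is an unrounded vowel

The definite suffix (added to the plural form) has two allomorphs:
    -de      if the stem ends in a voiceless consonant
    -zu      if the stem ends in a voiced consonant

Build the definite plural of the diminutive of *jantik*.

*jantik* — final consonant /k/ (velar/glottal) → -i → *jantiki*.
Since the last vowel of the diminutive form *jantiki* is /i/ (an unrounded vowel), it takes -gal, giving *jantikigal*.
The plural form *jantikigal* — final consonant /l/ (voiced) → -zu → *jantikigalzu*.

jantikigalzu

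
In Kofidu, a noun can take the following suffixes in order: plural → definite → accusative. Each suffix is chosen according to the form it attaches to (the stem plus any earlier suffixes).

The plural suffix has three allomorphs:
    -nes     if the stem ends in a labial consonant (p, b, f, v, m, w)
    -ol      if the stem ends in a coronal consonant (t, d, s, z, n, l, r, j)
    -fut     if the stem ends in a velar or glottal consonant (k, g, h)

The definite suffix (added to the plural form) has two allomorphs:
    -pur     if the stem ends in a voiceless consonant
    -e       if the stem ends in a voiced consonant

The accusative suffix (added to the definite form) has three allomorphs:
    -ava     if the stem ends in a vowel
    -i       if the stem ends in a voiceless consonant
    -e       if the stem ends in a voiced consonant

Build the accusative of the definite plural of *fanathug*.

fanathugfutpure

Since the final consonant of *fanathug* is /g/ (velar/glottal), it takes -fut, giving *fanathugfut*.
The plural form *fanathugfut* — final consonant /t/ (voiceless) → -pur → *fanathugfutpur*.
The definite form *fanathugfutpur* — final sound /r/ (a voiced consonant) → -e → *fanathugfutpure*.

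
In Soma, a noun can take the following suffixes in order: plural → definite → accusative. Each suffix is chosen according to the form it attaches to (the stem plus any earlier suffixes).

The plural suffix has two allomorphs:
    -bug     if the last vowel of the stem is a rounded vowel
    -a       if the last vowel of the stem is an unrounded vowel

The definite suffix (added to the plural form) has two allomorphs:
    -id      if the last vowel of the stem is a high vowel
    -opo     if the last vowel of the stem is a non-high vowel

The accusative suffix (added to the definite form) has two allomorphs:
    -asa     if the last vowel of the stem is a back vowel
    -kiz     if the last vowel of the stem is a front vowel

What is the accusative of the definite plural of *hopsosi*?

Since the last vowel of *hopsosi* is /i/ (an unrounded vowel), it takes -a, giving *hopsosia*.
The plural form *hopsosia* — last vowel /a/ (a non-high vowel) → -opo → *hopsosiaopo*.
The definite form *hopsosiaopo* — last vowel /o/ (a back vowel) → -asa → *hopsosiaopoasa*.

hopsosiaopoasa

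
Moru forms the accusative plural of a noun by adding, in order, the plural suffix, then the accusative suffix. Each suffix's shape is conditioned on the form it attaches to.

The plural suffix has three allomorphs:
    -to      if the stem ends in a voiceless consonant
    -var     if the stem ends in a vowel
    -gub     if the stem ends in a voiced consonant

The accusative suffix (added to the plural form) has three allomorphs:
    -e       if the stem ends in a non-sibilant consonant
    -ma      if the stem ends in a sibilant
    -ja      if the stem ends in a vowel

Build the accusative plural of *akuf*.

akuftoja

*akuf*: final sound = /f/, a voiceless consonant → -to → *akufto*.
The final sound of the plural form *akufto* is /o/, which is a vowel, so the accusative suffix is -ja, giving *akuftoja*.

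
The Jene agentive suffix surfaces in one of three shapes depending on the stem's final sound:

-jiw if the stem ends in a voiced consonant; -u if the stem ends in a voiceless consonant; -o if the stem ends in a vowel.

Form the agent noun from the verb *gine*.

*gine* — final sound /e/ (a vowel) → -o → *gineo*.

gineo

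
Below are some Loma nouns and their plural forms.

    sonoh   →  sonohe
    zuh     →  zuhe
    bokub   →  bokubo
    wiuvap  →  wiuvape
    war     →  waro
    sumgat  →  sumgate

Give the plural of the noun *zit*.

The pattern is voicing of the final consonant: -e when the stem ends in a voiceless consonant (*sonoh*, *zuh*, *wiuvap*, *sumgat*); -o when the stem ends in a voiced consonant (*bokub*, *war*).
The final consonant of *zit* is /t/, which is voiceless, so the suffix is -e, giving *zite*.

zite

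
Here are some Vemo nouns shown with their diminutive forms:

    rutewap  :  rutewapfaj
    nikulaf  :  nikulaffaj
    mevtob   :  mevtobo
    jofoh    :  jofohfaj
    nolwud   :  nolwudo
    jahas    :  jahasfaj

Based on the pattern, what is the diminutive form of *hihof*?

hihoffaj

The suffix is conditioned by the final consonant: -faj when the stem ends in a voiceless consonant (*rutewap*, *nikulaf*, *jofoh*, *jahas*); -o when the stem ends in a voiced consonant (*mevtob*, *nolwud*).
*hihof* — final consonant /f/ (voiceless) → -faj → *hihoffaj*.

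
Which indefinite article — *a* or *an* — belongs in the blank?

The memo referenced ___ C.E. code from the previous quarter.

The indefinite article is chosen by the initial *sound* of the following word, not its spelling.
The initialism *C.E.* is read letter by letter; the first letter, C, is pronounced /siː/, which begins with a consonant sound.
So the article is *a*: The memo referenced a C.E. code from the previous quarter.

a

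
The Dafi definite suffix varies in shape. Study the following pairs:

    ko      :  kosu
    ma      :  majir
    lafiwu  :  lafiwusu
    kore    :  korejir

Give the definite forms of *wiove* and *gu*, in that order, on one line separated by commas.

The suffix is conditioned by the last vowel: -su when the last vowel of the stem is a rounded vowel (*ko*, *lafiwu*); -jir when the last vowel of the stem is an unrounded vowel (*ma*, *kore*).
*wiove* — last vowel /e/ (an unrounded vowel) → -jir → *wiovejir*.
*gu* — last vowel /u/ (a rounded vowel) → -su → *gusu*.

wiovejir, gusu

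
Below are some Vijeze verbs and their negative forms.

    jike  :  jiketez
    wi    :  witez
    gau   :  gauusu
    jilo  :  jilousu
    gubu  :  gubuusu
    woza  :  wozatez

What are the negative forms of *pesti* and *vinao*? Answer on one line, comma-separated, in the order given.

pestitez, vinaousu

The alternation tracks the last vowel of the stem — -usu when the last vowel of the stem is a rounded vowel (*gau*, *jilo*, *gubu*); -tez when the last vowel of the stem is an unrounded vowel (*jike*, *wi*, *woza*).
*pesti*: last vowel = /i/, an unrounded vowel → -tez → *pestitez*.
Since the last vowel of *vinao* is /o/ (a rounded vowel), it takes -usu, giving *vinaousu*.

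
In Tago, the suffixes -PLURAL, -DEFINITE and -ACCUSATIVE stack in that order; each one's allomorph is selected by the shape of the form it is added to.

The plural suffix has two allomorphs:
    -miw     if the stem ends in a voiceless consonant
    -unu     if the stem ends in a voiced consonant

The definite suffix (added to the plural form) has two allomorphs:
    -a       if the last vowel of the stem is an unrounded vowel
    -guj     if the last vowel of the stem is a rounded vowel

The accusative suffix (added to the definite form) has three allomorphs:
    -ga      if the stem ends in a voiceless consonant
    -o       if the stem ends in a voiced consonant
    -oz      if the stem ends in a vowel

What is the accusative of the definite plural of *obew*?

The final consonant of *obew* is /w/, which is voiced, so the plural suffix is -unu, giving *obewunu*.
The plural form *obewunu* — last vowel /u/ (a rounded vowel) → -guj → *obewunuguj*.
The definite form *obewunuguj* — final sound /j/ (a voiced consonant) → -o → *obewunugujo*.

obewunugujo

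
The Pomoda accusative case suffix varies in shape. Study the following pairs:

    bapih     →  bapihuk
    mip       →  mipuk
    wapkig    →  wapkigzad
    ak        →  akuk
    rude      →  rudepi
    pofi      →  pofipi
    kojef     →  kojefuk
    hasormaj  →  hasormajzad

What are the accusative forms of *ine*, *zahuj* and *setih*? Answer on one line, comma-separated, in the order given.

inepi, zahujzad, setihuk

Looking at the final sound of each stem: -uk when the stem ends in a voiceless consonant (*bapih*, *mip*, *ak*, *kojef*); -zad when the stem ends in a voiced consonant (*wapkig*, *hasormaj*); -pi when the stem ends in a vowel (*rude*, *pofi*).
*ine* — final sound /e/ (a vowel) → -pi → *inepi*.
The final sound of *zahuj* is /j/, which is a voiced consonant, so the suffix is -zad, giving *zahujzad*.
Since the final sound of *setih* is /h/ (a voiceless consonant), it takes -uk, giving *setihuk*.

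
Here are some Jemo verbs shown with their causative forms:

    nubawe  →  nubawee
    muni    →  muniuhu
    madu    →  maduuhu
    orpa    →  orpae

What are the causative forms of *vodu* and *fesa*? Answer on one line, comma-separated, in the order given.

voduuhu, fesae

Looking at the last vowel of each stem: -uhu when the last vowel of the stem is a high vowel (*muni*, *madu*); -e when the last vowel of the stem is a non-high vowel (*nubawe*, *orpa*).
*vodu*: last vowel = /u/, a high vowel → -uhu → *voduuhu*.
*fesa*: last vowel = /a/, a non-high vowel → -e → *fesae*.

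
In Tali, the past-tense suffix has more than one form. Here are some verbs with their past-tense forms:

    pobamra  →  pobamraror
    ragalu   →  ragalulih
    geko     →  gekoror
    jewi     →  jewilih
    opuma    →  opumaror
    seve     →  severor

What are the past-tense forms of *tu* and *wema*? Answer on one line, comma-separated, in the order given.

Looking at the last vowel of each stem: -lih when the last vowel of the stem is a high vowel (*ragalu*, *jewi*); -ror when the last vowel of the stem is a non-high vowel (*pobamra*, *geko*, *opuma*, *seve*).
*tu* — last vowel /u/ (a high vowel) → -lih → *tulih*.
Since the last vowel of *wema* is /a/ (a non-high vowel), it takes -ror, giving *wemaror*.

tulih, wemaror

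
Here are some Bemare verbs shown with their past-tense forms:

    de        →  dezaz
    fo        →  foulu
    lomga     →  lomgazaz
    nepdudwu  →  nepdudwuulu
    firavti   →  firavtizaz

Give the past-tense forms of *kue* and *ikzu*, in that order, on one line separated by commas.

Looking at the last vowel of each stem: -ulu when the last vowel of the stem is a rounded vowel (*fo*, *nepdudwu*); -zaz when the last vowel of the stem is an unrounded vowel (*de*, *lomga*, *firavti*).
The last vowel of *kue* is /e/, which is an unrounded vowel, so the suffix is -zaz, giving *kuezaz*.
*ikzu*: last vowel = /u/, a rounded vowel → -ulu → *ikzuulu*.

kuezaz, ikzuulu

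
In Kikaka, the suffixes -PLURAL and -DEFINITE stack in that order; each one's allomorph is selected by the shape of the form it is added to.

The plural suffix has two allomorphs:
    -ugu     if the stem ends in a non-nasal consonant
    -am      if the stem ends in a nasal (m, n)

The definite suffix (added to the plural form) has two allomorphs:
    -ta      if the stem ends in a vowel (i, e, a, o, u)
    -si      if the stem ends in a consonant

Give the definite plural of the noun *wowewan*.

wowewanamsi

Since the final consonant of *wowewan* is /n/ (a nasal), it takes -am, giving *wowewanam*.
The plural form *wowewanam* — final sound /m/ (a consonant) → -si → *wowewanamsi*.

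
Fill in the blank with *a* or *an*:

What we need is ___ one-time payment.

a

The indefinite article is chosen by the initial *sound* of the following word, not its spelling.
*one-time* begins with the sound /wʌ/ (*one* pronounced /wʌn/) — a consonant sound.
So the article is *a*: What we need is a one-time payment.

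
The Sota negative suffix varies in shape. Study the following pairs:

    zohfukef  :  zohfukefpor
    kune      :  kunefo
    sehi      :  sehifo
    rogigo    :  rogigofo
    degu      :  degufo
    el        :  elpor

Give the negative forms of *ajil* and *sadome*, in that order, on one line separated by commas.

The pattern is consonant vs. vowel: -por when the stem ends in a consonant (*zohfukef*, *el*); -fo when the stem ends in a vowel (*kune*, *sehi*, *rogigo*, *degu*).
*ajil*: final sound = /l/, a consonant → -por → *ajilpor*.
Since the final sound of *sadome* is /e/ (a vowel), it takes -fo, giving *sadomefo*.

ajilpor, sadomefo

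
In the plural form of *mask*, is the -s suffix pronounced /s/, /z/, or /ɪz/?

The stem *mask* ends in a voiceless non-sibilant consonant.
The plural suffix surfaces as /ɪz/ after sibilants, /s/ after other voiceless consonants, and /z/ after other voiced sounds.
So the plural -s on *mask* is pronounced /s/.

/s/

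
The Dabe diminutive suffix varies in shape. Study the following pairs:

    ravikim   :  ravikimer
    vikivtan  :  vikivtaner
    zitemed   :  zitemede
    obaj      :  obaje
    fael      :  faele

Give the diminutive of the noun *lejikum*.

The pattern is nasality of the final consonant: -er when the stem ends in a nasal (*ravikim*, *vikivtan*); -e when the stem ends in a non-nasal consonant (*zitemed*, *obaj*, *fael*).
*lejikum* — final consonant /m/ (a nasal) → -er → *lejikumer*.

lejikumer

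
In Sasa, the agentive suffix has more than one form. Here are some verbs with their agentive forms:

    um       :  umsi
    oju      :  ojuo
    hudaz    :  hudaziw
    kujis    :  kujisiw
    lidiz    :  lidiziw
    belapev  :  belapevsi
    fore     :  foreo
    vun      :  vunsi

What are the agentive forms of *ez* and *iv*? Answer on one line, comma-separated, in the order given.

eziw, ivsi

The pattern is sibilance of the final sound: -iw when the stem ends in a sibilant (*hudaz*, *kujis*, *lidiz*); -si when the stem ends in a non-sibilant consonant (*um*, *belapev*, *vun*); -o when the stem ends in a vowel (*oju*, *fore*).
*ez*: final sound = /z/, a sibilant → -iw → *eziw*.
*iv* — final sound /v/ (a non-sibilant consonant) → -si → *ivsi*.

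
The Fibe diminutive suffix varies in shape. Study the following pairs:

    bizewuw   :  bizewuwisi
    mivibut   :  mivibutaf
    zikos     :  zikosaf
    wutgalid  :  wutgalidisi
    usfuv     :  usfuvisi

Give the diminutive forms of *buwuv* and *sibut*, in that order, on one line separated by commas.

The pattern is voicing of the final consonant: -af when the stem ends in a voiceless consonant (*mivibut*, *zikos*); -isi when the stem ends in a voiced consonant (*bizewuw*, *wutgalid*, *usfuv*).
The final consonant of *buwuv* is /v/, which is voiced, so the suffix is -isi, giving *buwuvisi*.
Since the final consonant of *sibut* is /t/ (voiceless), it takes -af, giving *sibutaf*.

buwuvisi, sibutaf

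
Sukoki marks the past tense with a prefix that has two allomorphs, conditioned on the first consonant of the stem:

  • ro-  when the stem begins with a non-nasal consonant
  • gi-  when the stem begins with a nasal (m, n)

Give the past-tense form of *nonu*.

*nonu* — first consonant /n/ (a nasal) → gi- → *ginonu*.

ginonu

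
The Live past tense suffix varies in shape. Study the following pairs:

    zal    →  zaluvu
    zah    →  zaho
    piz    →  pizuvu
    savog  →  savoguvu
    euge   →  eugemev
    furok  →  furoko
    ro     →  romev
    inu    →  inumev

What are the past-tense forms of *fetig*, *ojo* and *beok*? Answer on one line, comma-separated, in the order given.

The pattern is voicing of the final sound: -o when the stem ends in a voiceless consonant (*zah*, *furok*); -uvu when the stem ends in a voiced consonant (*zal*, *piz*, *savog*); -mev when the stem ends in a vowel (*euge*, *ro*, *inu*).
*fetig*: final sound = /g/, a voiced consonant → -uvu → *fetiguvu*.
The final sound of *ojo* is /o/, which is a vowel, so the suffix is -mev, giving *ojomev*.
*beok*: final sound = /k/, a voiceless consonant → -o → *beoko*.

fetiguvu, ojomev, beoko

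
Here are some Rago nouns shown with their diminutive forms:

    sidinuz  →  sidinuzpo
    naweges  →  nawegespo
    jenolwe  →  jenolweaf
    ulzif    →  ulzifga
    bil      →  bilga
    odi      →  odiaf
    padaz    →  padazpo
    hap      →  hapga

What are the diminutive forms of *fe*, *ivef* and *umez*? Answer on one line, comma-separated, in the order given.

feaf, ivefga, umezpo

The suffix is conditioned by the final sound: -po when the stem ends in a sibilant (*sidinuz*, *naweges*, *padaz*); -ga when the stem ends in a non-sibilant consonant (*ulzif*, *bil*, *hap*); -af when the stem ends in a vowel (*jenolwe*, *odi*).
*fe* — final sound /e/ (a vowel) → -af → *feaf*.
*ivef*: final sound = /f/, a non-sibilant consonant → -ga → *ivefga*.
*umez*: final sound = /z/, a sibilant → -po → *umezpo*.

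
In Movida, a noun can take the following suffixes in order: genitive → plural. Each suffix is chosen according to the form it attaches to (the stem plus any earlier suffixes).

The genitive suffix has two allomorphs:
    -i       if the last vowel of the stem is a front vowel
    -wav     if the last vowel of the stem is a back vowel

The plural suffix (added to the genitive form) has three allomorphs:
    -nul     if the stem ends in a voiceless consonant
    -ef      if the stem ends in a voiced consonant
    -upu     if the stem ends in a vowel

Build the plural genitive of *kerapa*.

kerapawavef

Since the last vowel of *kerapa* is /a/ (a back vowel), it takes -wav, giving *kerapawav*.
The final sound of the genitive form *kerapawav* is /v/, which is a voiced consonant, so the plural suffix is -ef, giving *kerapawavef*.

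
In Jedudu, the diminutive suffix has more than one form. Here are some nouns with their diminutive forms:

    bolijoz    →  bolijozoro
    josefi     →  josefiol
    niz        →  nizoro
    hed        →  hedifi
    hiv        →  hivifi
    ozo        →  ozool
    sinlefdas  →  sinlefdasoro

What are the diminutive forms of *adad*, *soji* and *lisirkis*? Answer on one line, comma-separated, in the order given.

The alternation tracks the final sound of the stem — -oro when the stem ends in a sibilant (*bolijoz*, *niz*, *sinlefdas*); -ifi when the stem ends in a non-sibilant consonant (*hed*, *hiv*); -ol when the stem ends in a vowel (*josefi*, *ozo*).
Since the final sound of *adad* is /d/ (a non-sibilant consonant), it takes -ifi, giving *adadifi*.
Since the final sound of *soji* is /i/ (a vowel), it takes -ol, giving *sojiol*.
Since the final sound of *lisirkis* is /s/ (a sibilant), it takes -oro, giving *lisirkisoro*.

adadifi, sojiol, lisirkisoro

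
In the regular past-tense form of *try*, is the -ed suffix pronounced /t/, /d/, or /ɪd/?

The stem *try* ends in a voiced sound other than /d/.
The -ed suffix is realized as /ɪd/ after /t, d/; as /t/ after other voiceless consonants; and as /d/ after other voiced sounds.
So -ed on *try* is pronounced /d/.

/d/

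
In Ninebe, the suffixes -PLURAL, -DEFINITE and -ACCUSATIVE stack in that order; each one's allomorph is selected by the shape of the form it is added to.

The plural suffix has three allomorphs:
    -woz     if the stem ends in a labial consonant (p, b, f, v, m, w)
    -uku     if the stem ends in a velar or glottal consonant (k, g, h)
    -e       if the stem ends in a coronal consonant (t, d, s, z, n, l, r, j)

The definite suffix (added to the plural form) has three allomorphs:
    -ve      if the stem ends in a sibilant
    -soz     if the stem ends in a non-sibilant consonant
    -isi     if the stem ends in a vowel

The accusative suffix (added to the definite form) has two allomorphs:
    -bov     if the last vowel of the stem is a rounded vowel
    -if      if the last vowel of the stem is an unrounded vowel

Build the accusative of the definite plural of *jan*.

janeisiif

Since the final consonant of *jan* is /n/ (coronal), it takes -e, giving *jane*.
Since the final sound of the plural form *jane* is /e/ (a vowel), it takes -isi, giving *janeisi*.
Since the last vowel of the definite form *janeisi* is /i/ (an unrounded vowel), it takes -if, giving *janeisiif*.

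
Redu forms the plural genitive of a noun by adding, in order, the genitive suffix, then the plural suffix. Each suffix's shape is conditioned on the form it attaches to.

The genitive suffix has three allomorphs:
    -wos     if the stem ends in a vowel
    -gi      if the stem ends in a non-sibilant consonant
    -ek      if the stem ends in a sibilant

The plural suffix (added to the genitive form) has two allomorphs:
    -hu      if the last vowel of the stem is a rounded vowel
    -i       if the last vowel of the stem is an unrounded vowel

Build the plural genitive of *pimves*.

*pimves*: final sound = /s/, a sibilant → -ek → *pimvesek*.
Since the last vowel of the genitive form *pimvesek* is /e/ (an unrounded vowel), it takes -i, giving *pimveseki*.

pimveseki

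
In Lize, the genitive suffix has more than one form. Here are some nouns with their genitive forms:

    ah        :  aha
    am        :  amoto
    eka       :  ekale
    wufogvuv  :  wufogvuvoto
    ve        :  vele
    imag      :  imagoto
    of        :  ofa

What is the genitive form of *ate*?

atele

The pattern is voicing of the final sound: -a when the stem ends in a voiceless consonant (*ah*, *of*); -oto when the stem ends in a voiced consonant (*am*, *wufogvuv*, *imag*); -le when the stem ends in a vowel (*eka*, *ve*).
Since the final sound of *ate* is /e/ (a vowel), it takes -le, giving *atele*.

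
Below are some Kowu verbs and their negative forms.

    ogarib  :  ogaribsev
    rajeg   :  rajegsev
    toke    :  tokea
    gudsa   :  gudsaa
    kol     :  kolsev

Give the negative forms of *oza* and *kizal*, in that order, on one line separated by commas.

The pattern is consonant vs. vowel: -sev when the stem ends in a consonant (*ogarib*, *rajeg*, *kol*); -a when the stem ends in a vowel (*toke*, *gudsa*).
The final sound of *oza* is /a/, which is a vowel, so the suffix is -a, giving *ozaa*.
*kizal*: final sound = /l/, a consonant → -sev → *kizalsev*.

ozaa, kizalsev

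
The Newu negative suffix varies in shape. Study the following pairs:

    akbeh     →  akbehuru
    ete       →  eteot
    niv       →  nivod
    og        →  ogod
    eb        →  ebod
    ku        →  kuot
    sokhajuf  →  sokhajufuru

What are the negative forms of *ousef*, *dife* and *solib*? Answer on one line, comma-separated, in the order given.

The pattern is voicing of the final sound: -uru when the stem ends in a voiceless consonant (*akbeh*, *sokhajuf*); -od when the stem ends in a voiced consonant (*niv*, *og*, *eb*); -ot when the stem ends in a vowel (*ete*, *ku*).
*ousef*: final sound = /f/, a voiceless consonant → -uru → *ousefuru*.
*dife*: final sound = /e/, a vowel → -ot → *difeot*.
The final sound of *solib* is /b/, which is a voiced consonant, so the suffix is -od, giving *solibod*.

ousefuru, difeot, solibod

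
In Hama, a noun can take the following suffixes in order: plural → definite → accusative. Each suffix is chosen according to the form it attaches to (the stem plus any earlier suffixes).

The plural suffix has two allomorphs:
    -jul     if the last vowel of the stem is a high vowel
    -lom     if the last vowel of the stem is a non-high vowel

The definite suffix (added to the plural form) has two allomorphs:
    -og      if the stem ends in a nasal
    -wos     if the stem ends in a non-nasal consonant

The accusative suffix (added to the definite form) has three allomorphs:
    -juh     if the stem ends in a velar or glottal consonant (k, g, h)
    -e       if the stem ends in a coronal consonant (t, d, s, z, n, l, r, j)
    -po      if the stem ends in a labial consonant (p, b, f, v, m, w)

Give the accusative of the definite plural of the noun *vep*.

veplomogjuh

The last vowel of *vep* is /e/, which is a non-high vowel, so the plural suffix is -lom, giving *veplom*.
The final consonant of the plural form *veplom* is /m/, which is a nasal, so the definite suffix is -og, giving *veplomog*.
The definite form *veplomog* — final consonant /g/ (velar/glottal) → -juh → *veplomogjuh*.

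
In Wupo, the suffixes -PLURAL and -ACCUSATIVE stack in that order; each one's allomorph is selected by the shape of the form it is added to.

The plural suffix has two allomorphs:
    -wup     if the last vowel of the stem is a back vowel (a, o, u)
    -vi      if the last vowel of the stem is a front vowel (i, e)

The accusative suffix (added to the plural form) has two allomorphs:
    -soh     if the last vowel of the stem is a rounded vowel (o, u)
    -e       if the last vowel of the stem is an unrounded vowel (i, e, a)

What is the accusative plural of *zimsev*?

The last vowel of *zimsev* is /e/, which is a front vowel, so the plural suffix is -vi, giving *zimsevvi*.
The last vowel of the plural form *zimsevvi* is /i/, which is an unrounded vowel, so the accusative suffix is -e, giving *zimsevvie*.

zimsevvie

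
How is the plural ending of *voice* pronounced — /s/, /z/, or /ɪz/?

The stem *voice* ends in a sibilant (/s, z, ʃ, ʒ, tʃ, dʒ/).
The plural suffix surfaces as /ɪz/ after sibilants, /s/ after other voiceless consonants, and /z/ after other voiced sounds.
So the plural -s on *voice* is pronounced /ɪz/.

/ɪz/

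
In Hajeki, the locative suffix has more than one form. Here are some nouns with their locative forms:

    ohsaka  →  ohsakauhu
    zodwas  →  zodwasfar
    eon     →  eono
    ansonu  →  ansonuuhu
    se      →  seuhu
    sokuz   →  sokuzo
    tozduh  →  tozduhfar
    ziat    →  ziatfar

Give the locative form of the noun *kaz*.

Looking at the final sound of each stem: -far when the stem ends in a voiceless consonant (*zodwas*, *tozduh*, *ziat*); -o when the stem ends in a voiced consonant (*eon*, *sokuz*); -uhu when the stem ends in a vowel (*ohsaka*, *ansonu*, *se*).
The final sound of *kaz* is /z/, which is a voiced consonant, so the suffix is -o, giving *kazo*.

kazo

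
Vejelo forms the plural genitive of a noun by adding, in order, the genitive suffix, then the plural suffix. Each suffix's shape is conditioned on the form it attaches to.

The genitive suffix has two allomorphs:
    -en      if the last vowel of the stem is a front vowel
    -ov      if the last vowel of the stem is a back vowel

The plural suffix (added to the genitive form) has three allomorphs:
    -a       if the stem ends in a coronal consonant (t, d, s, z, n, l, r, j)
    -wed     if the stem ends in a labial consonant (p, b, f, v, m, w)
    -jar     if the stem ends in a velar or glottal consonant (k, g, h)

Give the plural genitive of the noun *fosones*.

fosonesena

The last vowel of *fosones* is /e/, which is a front vowel, so the genitive suffix is -en, giving *fosonesen*.
Since the final consonant of the genitive form *fosonesen* is /n/ (coronal), it takes -a, giving *fosonesena*.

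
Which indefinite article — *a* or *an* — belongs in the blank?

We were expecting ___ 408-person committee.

a

The indefinite article is chosen by the initial *sound* of the following word, not its spelling.
The number *408* is spoken "four hundred …", beginning with /fɔr/ — a consonant sound.
So the article is *a*: We were expecting a 408-person committee.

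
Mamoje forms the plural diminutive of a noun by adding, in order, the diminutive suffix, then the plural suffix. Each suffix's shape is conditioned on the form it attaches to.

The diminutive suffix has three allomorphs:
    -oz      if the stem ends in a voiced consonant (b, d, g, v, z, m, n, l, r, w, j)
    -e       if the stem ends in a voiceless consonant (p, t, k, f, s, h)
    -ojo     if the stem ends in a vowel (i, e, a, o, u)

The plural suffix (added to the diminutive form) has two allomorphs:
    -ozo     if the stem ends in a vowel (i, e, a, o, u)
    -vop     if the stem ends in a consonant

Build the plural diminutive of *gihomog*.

gihomogozvop

*gihomog* — final sound /g/ (a voiced consonant) → -oz → *gihomogoz*.
The final sound of the diminutive form *gihomogoz* is /z/, which is a consonant, so the plural suffix is -vop, giving *gihomogozvop*.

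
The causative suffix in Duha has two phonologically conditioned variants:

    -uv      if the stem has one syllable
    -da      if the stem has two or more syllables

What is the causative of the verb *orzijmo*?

orzijmoda

With 3 syllables, *orzijmo* takes -da → *orzijmoda*.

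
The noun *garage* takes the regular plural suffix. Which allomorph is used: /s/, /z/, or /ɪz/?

The stem *garage* ends in a sibilant (/s, z, ʃ, ʒ, tʃ, dʒ/).
The plural suffix surfaces as /ɪz/ after sibilants, /s/ after other voiceless consonants, and /z/ after other voiced sounds.
So the plural -s on *garage* is pronounced /ɪz/.

/ɪz/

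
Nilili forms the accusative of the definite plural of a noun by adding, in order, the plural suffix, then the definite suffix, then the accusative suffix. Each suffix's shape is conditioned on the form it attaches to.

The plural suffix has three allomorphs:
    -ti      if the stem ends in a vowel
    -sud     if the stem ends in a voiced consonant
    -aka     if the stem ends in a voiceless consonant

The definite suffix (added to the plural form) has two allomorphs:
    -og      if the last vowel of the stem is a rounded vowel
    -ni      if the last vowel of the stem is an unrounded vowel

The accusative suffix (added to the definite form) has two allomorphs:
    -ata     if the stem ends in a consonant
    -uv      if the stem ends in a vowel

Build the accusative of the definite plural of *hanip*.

The final sound of *hanip* is /p/, which is a voiceless consonant, so the plural suffix is -aka, giving *hanipaka*.
The last vowel of the plural form *hanipaka* is /a/, which is an unrounded vowel, so the definite suffix is -ni, giving *hanipakani*.
Since the final sound of the definite form *hanipakani* is /i/ (a vowel), it takes -uv, giving *hanipakaniuv*.

hanipakaniuv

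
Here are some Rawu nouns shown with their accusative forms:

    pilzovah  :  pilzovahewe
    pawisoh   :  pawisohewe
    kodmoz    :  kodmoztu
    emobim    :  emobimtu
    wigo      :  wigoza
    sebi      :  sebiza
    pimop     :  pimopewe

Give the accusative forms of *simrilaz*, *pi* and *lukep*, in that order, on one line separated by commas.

simrilaztu, piza, lukepewe

Looking at the final sound of each stem: -ewe when the stem ends in a voiceless consonant (*pilzovah*, *pawisoh*, *pimop*); -tu when the stem ends in a voiced consonant (*kodmoz*, *emobim*); -za when the stem ends in a vowel (*wigo*, *sebi*).
*simrilaz*: final sound = /z/, a voiced consonant → -tu → *simrilaztu*.
*pi* — final sound /i/ (a vowel) → -za → *piza*.
Since the final sound of *lukep* is /p/ (a voiceless consonant), it takes -ewe, giving *lukepewe*.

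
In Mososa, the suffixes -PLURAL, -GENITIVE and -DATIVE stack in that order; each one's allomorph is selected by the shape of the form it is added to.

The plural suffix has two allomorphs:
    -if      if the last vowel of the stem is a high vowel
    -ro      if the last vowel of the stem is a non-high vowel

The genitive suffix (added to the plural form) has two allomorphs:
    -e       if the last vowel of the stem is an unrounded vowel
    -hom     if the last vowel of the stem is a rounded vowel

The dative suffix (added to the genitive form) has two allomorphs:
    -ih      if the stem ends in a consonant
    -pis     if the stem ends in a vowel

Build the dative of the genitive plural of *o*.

orohomih

Since the last vowel of *o* is /o/ (a non-high vowel), it takes -ro, giving *oro*.
The plural form *oro*: last vowel = /o/, a rounded vowel → -hom → *orohom*.
The genitive form *orohom* — final sound /m/ (a consonant) → -ih → *orohomih*.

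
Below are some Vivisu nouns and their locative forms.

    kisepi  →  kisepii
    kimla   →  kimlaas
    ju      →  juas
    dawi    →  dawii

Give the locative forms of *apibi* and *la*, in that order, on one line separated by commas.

apibii, laas

Looking at the last vowel of each stem: -i when the last vowel of the stem is a front vowel (*kisepi*, *dawi*); -as when the last vowel of the stem is a back vowel (*kimla*, *ju*).
*apibi*: last vowel = /i/, a front vowel → -i → *apibii*.
Since the last vowel of *la* is /a/ (a back vowel), it takes -as, giving *laas*.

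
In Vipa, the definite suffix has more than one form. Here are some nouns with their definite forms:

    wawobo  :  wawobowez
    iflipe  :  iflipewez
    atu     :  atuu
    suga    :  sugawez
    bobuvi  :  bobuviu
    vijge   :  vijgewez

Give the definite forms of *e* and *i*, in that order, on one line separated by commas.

ewez, iu

Looking at the last vowel of each stem: -u when the last vowel of the stem is a high vowel (*atu*, *bobuvi*); -wez when the last vowel of the stem is a non-high vowel (*wawobo*, *iflipe*, *suga*, *vijge*).
*e* — last vowel /e/ (a non-high vowel) → -wez → *ewez*.
*i* — last vowel /i/ (a high vowel) → -u → *iu*.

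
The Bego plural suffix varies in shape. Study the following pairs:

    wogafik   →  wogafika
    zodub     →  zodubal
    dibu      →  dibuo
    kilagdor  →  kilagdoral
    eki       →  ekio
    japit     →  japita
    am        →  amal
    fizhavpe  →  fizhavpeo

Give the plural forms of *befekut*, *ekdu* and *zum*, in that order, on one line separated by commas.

befekuta, ekduo, zumal

The alternation tracks the final sound of the stem — -a when the stem ends in a voiceless consonant (*wogafik*, *japit*); -al when the stem ends in a voiced consonant (*zodub*, *kilagdor*, *am*); -o when the stem ends in a vowel (*dibu*, *eki*, *fizhavpe*).
*befekut*: final sound = /t/, a voiceless consonant → -a → *befekuta*.
*ekdu*: final sound = /u/, a vowel → -o → *ekduo*.
*zum* — final sound /m/ (a voiced consonant) → -al → *zumal*.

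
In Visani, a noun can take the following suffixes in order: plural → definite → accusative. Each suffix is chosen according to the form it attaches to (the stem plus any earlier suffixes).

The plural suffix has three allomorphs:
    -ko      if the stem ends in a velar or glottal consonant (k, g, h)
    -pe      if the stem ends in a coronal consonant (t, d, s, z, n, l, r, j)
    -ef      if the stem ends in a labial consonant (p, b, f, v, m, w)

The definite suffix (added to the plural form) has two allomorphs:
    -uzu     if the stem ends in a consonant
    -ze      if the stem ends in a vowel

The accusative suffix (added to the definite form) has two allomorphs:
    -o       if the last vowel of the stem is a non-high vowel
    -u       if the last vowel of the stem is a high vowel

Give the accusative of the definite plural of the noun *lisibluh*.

*lisibluh*: final consonant = /h/, velar/glottal → -ko → *lisibluhko*.
The final sound of the plural form *lisibluhko* is /o/, which is a vowel, so the definite suffix is -ze, giving *lisibluhkoze*.
The definite form *lisibluhkoze* — last vowel /e/ (a non-high vowel) → -o → *lisibluhkozeo*.

lisibluhkozeo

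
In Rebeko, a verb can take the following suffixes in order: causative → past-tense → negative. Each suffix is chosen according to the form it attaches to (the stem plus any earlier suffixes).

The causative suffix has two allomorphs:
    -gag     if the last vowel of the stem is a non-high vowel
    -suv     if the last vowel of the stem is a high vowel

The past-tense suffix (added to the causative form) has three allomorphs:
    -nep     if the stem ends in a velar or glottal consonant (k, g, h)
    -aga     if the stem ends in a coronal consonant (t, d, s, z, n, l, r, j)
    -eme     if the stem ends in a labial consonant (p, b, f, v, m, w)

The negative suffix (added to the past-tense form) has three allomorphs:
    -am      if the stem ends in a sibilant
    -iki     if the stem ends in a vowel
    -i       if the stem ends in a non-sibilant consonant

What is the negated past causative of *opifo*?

opifogagnepi

The last vowel of *opifo* is /o/, which is a non-high vowel, so the causative suffix is -gag, giving *opifogag*.
The causative form *opifogag*: final consonant = /g/, velar/glottal → -nep → *opifogagnep*.
The final sound of the past-tense form *opifogagnep* is /p/, which is a non-sibilant consonant, so the negative suffix is -i, giving *opifogagnepi*.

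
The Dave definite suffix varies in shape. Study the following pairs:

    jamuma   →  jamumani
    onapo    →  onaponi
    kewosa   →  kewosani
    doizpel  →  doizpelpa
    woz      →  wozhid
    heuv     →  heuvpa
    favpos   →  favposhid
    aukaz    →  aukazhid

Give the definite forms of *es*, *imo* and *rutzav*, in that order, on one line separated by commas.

The alternation tracks the final sound of the stem — -hid when the stem ends in a sibilant (*woz*, *favpos*, *aukaz*); -pa when the stem ends in a non-sibilant consonant (*doizpel*, *heuv*); -ni when the stem ends in a vowel (*jamuma*, *onapo*, *kewosa*).
*es*: final sound = /s/, a sibilant → -hid → *eshid*.
*imo*: final sound = /o/, a vowel → -ni → *imoni*.
The final sound of *rutzav* is /v/, which is a non-sibilant consonant, so the suffix is -pa, giving *rutzavpa*.

eshid, imoni, rutzavpa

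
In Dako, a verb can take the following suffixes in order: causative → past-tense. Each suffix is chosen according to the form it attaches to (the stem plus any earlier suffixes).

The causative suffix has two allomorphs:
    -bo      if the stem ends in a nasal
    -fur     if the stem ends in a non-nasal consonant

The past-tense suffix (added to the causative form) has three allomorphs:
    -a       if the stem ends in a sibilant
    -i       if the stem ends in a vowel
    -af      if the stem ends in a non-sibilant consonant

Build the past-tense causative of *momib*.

The final consonant of *momib* is /b/, which is non-nasal, so the causative suffix is -fur, giving *momibfur*.
Since the final sound of the causative form *momibfur* is /r/ (a non-sibilant consonant), it takes -af, giving *momibfuraf*.

momibfuraf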